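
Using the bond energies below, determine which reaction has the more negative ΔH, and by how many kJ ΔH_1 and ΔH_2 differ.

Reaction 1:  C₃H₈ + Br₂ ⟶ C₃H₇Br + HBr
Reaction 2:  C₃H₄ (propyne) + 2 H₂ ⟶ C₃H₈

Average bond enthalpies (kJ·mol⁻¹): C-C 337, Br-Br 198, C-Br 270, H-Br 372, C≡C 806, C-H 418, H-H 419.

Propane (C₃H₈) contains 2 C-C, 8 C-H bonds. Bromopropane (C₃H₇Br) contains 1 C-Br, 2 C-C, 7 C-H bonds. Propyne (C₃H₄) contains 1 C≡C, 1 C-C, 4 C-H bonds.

Reaction 2, by 339 kJ

Reaction 1:
  Bonds broken (reactants):
    Br-Br: 1 × 198 = 198
    C-C: 2 × 337 = 674
    C-H: 8 × 418 = 3344
    Σ(broken) = 4216 kJ
  Bonds formed (products):
    C-Br: 1 × 270 = 270
    C-C: 2 × 337 = 674
    C-H: 7 × 418 = 2926
    H-Br: 1 × 372 = 372
    Σ(formed) = 4242 kJ
  ΔH_1 = 4216 − 4242 = −26 kJ
Reaction 2:
  Bonds broken (reactants):
    C≡C: 1 × 806 = 806
    C-C: 1 × 337 = 337
    C-H: 4 × 418 = 1672
    H-H: 2 × 419 = 838
    Σ(broken) = 3653 kJ
  Bonds formed (products):
    C-C: 2 × 337 = 674
    C-H: 8 × 418 = 3344
    Σ(formed) = 4018 kJ
  ΔH_2 = 3653 − 4018 = −365 kJ
ΔH_1 − ΔH_2 = +339 kJ, so reaction 2 has the more negative ΔH; |ΔH_1 − ΔH_2| = 339 kJ.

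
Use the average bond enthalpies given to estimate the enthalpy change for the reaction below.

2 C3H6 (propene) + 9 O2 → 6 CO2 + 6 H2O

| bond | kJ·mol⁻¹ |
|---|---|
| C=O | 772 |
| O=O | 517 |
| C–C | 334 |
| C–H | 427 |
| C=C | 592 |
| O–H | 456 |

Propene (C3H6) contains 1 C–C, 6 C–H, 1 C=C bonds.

ΔH ≈ −3107 kJ

Bonds broken (reactants):
  C–C: 2 × 334 = 668
  C–H: 12 × 427 = 5124
  C=C: 2 × 592 = 1184
  O=O: 9 × 517 = 4653
  Σ(broken) = 11629 kJ
Bonds formed (products):
  C=O: 12 × 772 = 9264
  O–H: 12 × 456 = 5472
  Σ(formed) = 14736 kJ
ΔH = Σ(broken) − Σ(formed) = 11629 − 14736 = −3107 kJ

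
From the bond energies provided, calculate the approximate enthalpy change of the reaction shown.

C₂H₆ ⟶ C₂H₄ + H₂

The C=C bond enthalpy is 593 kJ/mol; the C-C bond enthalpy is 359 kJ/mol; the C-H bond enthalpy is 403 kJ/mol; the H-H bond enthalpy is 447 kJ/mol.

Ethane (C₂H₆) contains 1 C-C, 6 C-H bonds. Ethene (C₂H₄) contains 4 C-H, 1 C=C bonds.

ΔH ≈ +125 kJ

Bonds broken (reactants):
  C-C: 1 × 359 = 359
  C-H: 6 × 403 = 2418
  Σ(broken) = 2777 kJ
Bonds formed (products):
  C-H: 4 × 403 = 1612
  C=C: 1 × 593 = 593
  H-H: 1 × 447 = 447
  Σ(formed) = 2652 kJ
ΔH = Σ(broken) − Σ(formed) = 2777 − 2652 = +125 kJ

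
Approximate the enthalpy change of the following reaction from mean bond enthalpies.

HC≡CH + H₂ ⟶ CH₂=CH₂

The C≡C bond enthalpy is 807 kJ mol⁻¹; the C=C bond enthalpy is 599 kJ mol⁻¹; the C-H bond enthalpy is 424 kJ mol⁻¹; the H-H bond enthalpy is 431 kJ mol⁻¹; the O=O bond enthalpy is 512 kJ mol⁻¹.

ΔH ≈ −209 kJ

Bonds broken (reactants):
  C≡C: 1 × 807 = 807
  C-H: 2 × 424 = 848
  H-H: 1 × 431 = 431
  Σ(broken) = 2086 kJ
Bonds formed (products):
  C-H: 4 × 424 = 1696
  C=C: 1 × 599 = 599
  Σ(formed) = 2295 kJ
ΔH = Σ(broken) − Σ(formed) = 2086 − 2295 = −209 kJ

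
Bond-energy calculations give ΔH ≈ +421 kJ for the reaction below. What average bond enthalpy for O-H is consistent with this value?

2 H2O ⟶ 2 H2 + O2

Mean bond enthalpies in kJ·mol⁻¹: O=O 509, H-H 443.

Let D be the O-H bond energy.
Σ(broken) = 4×D = 4D
Σ(formed) = 2×443 + 1×509 = 1395
ΔH = Σ(broken) − Σ(formed) = (4D) − (1395) = −1395 + 4D
Setting this equal to +421 kJ gives 4D = 1816, so D = 454 kJ/mol.

D(O-H) ≈ 454 kJ/mol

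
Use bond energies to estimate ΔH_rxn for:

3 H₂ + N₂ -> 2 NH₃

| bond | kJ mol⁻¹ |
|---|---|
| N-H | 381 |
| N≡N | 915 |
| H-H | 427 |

ΔH ≈ −90 kJ

Bonds broken (reactants):
  H-H: 3 × 427 = 1281
  N≡N: 1 × 915 = 915
  Σ(broken) = 2196 kJ
Bonds formed (products):
  N-H: 6 × 381 = 2286
  Σ(formed) = 2286 kJ
ΔH = Σ(broken) − Σ(formed) = 2196 − 2286 = −90 kJ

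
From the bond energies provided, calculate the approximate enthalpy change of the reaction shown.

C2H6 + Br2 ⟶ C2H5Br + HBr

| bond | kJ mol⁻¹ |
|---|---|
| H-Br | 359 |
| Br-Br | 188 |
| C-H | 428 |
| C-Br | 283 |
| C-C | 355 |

ΔH ≈ −26 kJ

Bonds broken (reactants):
  Br-Br: 1 × 188 = 188
  C-C: 1 × 355 = 355
  C-H: 6 × 428 = 2568
  Σ(broken) = 3111 kJ
Bonds formed (products):
  C-Br: 1 × 283 = 283
  C-C: 1 × 355 = 355
  C-H: 5 × 428 = 2140
  H-Br: 1 × 359 = 359
  Σ(formed) = 3137 kJ
ΔH = Σ(broken) − Σ(formed) = 3111 − 3137 = −26 kJ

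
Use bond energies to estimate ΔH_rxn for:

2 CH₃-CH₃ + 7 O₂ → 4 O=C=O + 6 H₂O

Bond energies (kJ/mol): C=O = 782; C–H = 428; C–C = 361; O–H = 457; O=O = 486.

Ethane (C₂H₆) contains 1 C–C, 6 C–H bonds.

ΔH ≈ −2480 kJ

Bonds broken (reactants):
  C–C: 2 × 361 = 722
  C–H: 12 × 428 = 5136
  O=O: 7 × 486 = 3402
  Σ(broken) = 9260 kJ
Bonds formed (products):
  C=O: 8 × 782 = 6256
  O–H: 12 × 457 = 5484
  Σ(formed) = 11740 kJ
ΔH = Σ(broken) − Σ(formed) = 9260 − 11740 = −2480 kJ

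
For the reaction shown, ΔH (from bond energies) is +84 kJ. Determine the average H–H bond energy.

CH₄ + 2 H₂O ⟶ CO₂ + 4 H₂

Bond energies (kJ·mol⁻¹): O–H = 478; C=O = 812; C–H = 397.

D(H–H) ≈ 448 kJ/mol

Let D be the H–H bond energy.
Σ(broken) = 4×397 + 4×478 = 3500
Σ(formed) = 2×812 + 4×D = 1624 + 4D
ΔH = Σ(broken) − Σ(formed) = (3500) − (1624 + 4D) = +1876 − 4D
Setting this equal to +84 kJ gives 4D = 1792, so D = 448 kJ/mol.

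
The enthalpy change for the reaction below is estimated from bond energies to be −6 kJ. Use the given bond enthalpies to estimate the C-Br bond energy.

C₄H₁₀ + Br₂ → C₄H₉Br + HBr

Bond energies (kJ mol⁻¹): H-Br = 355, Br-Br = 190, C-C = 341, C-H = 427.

Let D be the C-Br bond energy.
Σ(broken) = 1×190 + 3×341 + 10×427 = 5483
Σ(formed) = 1×D + 3×341 + 9×427 + 1×355 = 5221 + D
ΔH = Σ(broken) − Σ(formed) = (5483) − (5221 + D) = +262 − D
Setting this equal to −6 kJ gives D = 268 kJ/mol.

D(C-Br) ≈ 268 kJ/mol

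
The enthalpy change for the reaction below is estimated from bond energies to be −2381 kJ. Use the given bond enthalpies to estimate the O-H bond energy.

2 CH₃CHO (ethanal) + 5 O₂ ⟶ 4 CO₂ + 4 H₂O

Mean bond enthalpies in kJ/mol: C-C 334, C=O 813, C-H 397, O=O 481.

Let D be the O-H bond energy.
Σ(broken) = 2×334 + 8×397 + 2×813 + 5×481 = 7875
Σ(formed) = 8×813 + 8×D = 6504 + 8D
ΔH = Σ(broken) − Σ(formed) = (7875) − (6504 + 8D) = +1371 − 8D
Setting this equal to −2381 kJ gives 8D = 3752, so D = 469 kJ/mol.

D(O-H) ≈ 469 kJ/mol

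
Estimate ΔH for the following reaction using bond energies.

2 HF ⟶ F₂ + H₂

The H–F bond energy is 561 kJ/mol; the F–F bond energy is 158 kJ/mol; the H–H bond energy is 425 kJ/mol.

ΔH ≈ +539 kJ

Bonds broken (reactants):
  H–F: 2 × 561 = 1122
  Σ(broken) = 1122 kJ
Bonds formed (products):
  F–F: 1 × 158 = 158
  H–H: 1 × 425 = 425
  Σ(formed) = 583 kJ
ΔH = Σ(broken) − Σ(formed) = 1122 − 583 = +539 kJ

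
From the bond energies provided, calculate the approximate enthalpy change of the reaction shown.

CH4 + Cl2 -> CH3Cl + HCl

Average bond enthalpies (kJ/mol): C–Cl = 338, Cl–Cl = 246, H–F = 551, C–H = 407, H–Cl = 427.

ΔH ≈ −112 kJ

Bonds broken (reactants):
  C–H: 4 × 407 = 1628
  Cl–Cl: 1 × 246 = 246
  Σ(broken) = 1874 kJ
Bonds formed (products):
  C–Cl: 1 × 338 = 338
  C–H: 3 × 407 = 1221
  H–Cl: 1 × 427 = 427
  Σ(formed) = 1986 kJ
ΔH = Σ(broken) − Σ(formed) = 1874 − 1986 = −112 kJ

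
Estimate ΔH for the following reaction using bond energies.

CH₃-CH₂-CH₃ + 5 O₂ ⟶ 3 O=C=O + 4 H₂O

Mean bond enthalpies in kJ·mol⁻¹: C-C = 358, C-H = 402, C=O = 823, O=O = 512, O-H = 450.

ΔH ≈ −2046 kJ

Bonds broken (reactants):
  C-C: 2 × 358 = 716
  C-H: 8 × 402 = 3216
  O=O: 5 × 512 = 2560
  Σ(broken) = 6492 kJ
Bonds formed (products):
  C=O: 6 × 823 = 4938
  O-H: 8 × 450 = 3600
  Σ(formed) = 8538 kJ
ΔH = Σ(broken) − Σ(formed) = 6492 − 8538 = −2046 kJ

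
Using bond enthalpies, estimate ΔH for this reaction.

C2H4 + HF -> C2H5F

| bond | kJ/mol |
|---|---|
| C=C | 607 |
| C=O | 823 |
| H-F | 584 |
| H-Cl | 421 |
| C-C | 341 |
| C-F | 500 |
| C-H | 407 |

Bonds broken (reactants):
  C-H: 4 × 407 = 1628
  C=C: 1 × 607 = 607
  H-F: 1 × 584 = 584
  Σ(broken) = 2819 kJ
Bonds formed (products):
  C-C: 1 × 341 = 341
  C-F: 1 × 500 = 500
  C-H: 5 × 407 = 2035
  Σ(formed) = 2876 kJ
ΔH = Σ(broken) − Σ(formed) = 2819 − 2876 = −57 kJ

ΔH ≈ −57 kJ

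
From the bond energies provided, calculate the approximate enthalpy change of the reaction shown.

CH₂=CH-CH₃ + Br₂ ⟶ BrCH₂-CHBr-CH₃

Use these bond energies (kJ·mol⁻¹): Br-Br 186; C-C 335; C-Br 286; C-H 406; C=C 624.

Bonds broken (reactants):
  Br-Br: 1 × 186 = 186
  C-C: 1 × 335 = 335
  C-H: 6 × 406 = 2436
  C=C: 1 × 624 = 624
  Σ(broken) = 3581 kJ
Bonds formed (products):
  C-Br: 2 × 286 = 572
  C-C: 2 × 335 = 670
  C-H: 6 × 406 = 2436
  Σ(formed) = 3678 kJ
ΔH = Σ(broken) − Σ(formed) = 3581 − 3678 = −97 kJ

ΔH ≈ −97 kJ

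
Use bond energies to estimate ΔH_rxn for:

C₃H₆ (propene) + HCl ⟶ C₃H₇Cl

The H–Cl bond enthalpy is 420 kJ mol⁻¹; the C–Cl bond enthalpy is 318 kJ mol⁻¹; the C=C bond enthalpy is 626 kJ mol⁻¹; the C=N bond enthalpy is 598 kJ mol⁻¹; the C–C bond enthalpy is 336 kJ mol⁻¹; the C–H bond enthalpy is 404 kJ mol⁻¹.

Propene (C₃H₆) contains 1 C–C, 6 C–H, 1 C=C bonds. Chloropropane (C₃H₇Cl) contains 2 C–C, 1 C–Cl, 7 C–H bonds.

ΔH ≈ −12 kJ

Bonds broken (reactants):
  C–C: 1 × 336 = 336
  C–H: 6 × 404 = 2424
  C=C: 1 × 626 = 626
  H–Cl: 1 × 420 = 420
  Σ(broken) = 3806 kJ
Bonds formed (products):
  C–C: 2 × 336 = 672
  C–Cl: 1 × 318 = 318
  C–H: 7 × 404 = 2828
  Σ(formed) = 3818 kJ
ΔH = Σ(broken) − Σ(formed) = 3806 − 3818 = −12 kJ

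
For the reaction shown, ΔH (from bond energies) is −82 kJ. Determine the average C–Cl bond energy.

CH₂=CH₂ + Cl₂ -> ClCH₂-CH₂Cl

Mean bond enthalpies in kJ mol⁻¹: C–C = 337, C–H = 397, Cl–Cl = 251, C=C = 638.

D(C–Cl) ≈ 317 kJ/mol

Let D be the C–Cl bond energy.
Σ(broken) = 4×397 + 1×638 + 1×251 = 2477
Σ(formed) = 1×337 + 2×D + 4×397 = 1925 + 2D
ΔH = Σ(broken) − Σ(formed) = (2477) − (1925 + 2D) = +552 − 2D
Setting this equal to −82 kJ gives 2D = 634, so D = 317 kJ/mol.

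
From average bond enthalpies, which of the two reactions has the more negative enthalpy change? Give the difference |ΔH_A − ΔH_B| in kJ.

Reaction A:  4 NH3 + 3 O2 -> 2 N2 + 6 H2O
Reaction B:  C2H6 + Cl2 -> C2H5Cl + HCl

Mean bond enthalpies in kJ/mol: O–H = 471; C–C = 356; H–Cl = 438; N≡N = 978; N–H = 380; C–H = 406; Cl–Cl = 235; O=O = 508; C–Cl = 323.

Reaction A, by 1404 kJ

Reaction A:
  Bonds broken (reactants):
    N–H: 12 × 380 = 4560
    O=O: 3 × 508 = 1524
    Σ(broken) = 6084 kJ
  Bonds formed (products):
    N≡N: 2 × 978 = 1956
    O–H: 12 × 471 = 5652
    Σ(formed) = 7608 kJ
  ΔH_A = 6084 − 7608 = −1524 kJ
Reaction B:
  Bonds broken (reactants):
    C–C: 1 × 356 = 356
    C–H: 6 × 406 = 2436
    Cl–Cl: 1 × 235 = 235
    Σ(broken) = 3027 kJ
  Bonds formed (products):
    C–C: 1 × 356 = 356
    C–Cl: 1 × 323 = 323
    C–H: 5 × 406 = 2030
    H–Cl: 1 × 438 = 438
    Σ(formed) = 3147 kJ
  ΔH_B = 3027 − 3147 = −120 kJ
ΔH_A − ΔH_B = −1404 kJ, so reaction A has the more negative ΔH; |ΔH_A − ΔH_B| = 1404 kJ.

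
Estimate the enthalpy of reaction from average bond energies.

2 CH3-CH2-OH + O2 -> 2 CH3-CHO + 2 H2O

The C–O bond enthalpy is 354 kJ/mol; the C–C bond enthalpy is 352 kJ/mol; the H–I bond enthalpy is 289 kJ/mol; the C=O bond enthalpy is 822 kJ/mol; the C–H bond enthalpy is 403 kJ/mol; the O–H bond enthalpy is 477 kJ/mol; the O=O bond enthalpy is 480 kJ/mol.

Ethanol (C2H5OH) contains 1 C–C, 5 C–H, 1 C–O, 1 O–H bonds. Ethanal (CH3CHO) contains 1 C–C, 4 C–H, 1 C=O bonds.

ΔH ≈ −604 kJ

Bonds broken (reactants):
  C–C: 2 × 352 = 704
  C–H: 10 × 403 = 4030
  C–O: 2 × 354 = 708
  O–H: 2 × 477 = 954
  O=O: 1 × 480 = 480
  Σ(broken) = 6876 kJ
Bonds formed (products):
  C–C: 2 × 352 = 704
  C–H: 8 × 403 = 3224
  C=O: 2 × 822 = 1644
  O–H: 4 × 477 = 1908
  Σ(formed) = 7480 kJ
ΔH = Σ(broken) − Σ(formed) = 6876 − 7480 = −604 kJ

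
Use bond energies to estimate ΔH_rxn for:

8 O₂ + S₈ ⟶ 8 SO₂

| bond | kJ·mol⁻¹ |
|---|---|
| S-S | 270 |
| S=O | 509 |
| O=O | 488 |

Bonds broken (reactants):
  O=O: 8 × 488 = 3904
  S-S: 8 × 270 = 2160
  Σ(broken) = 6064 kJ
Bonds formed (products):
  S=O: 16 × 509 = 8144
  Σ(formed) = 8144 kJ
ΔH = Σ(broken) − Σ(formed) = 6064 − 8144 = −2080 kJ

ΔH ≈ −2080 kJ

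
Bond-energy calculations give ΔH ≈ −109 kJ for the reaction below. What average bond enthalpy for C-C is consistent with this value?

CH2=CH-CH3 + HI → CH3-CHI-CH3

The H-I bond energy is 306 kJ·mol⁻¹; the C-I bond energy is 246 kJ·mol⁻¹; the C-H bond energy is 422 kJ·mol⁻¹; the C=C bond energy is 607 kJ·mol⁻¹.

Let D be the C-C bond energy.
Σ(broken) = 1×D + 6×422 + 1×607 + 1×306 = 3445 + D
Σ(formed) = 2×D + 7×422 + 1×246 = 3200 + 2D
ΔH = Σ(broken) − Σ(formed) = (3445 + D) − (3200 + 2D) = +245 − D
Setting this equal to −109 kJ gives D = 354 kJ/mol.

D(C-C) ≈ 354 kJ/mol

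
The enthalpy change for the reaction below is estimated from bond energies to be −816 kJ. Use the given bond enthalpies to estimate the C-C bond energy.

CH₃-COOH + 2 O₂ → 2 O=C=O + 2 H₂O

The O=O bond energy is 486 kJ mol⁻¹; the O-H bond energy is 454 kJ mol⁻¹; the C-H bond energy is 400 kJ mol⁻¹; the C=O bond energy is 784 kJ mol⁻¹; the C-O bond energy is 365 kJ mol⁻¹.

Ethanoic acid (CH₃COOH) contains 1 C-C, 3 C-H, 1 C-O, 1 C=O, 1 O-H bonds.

Let D be the C-C bond energy.
Σ(broken) = 1×D + 3×400 + 1×365 + 1×784 + 1×454 + 2×486 = 3775 + D
Σ(formed) = 4×784 + 4×454 = 4952
ΔH = Σ(broken) − Σ(formed) = (3775 + D) − (4952) = −1177 + D
Setting this equal to −816 kJ gives D = 361 kJ/mol.

D(C-C) ≈ 361 kJ/mol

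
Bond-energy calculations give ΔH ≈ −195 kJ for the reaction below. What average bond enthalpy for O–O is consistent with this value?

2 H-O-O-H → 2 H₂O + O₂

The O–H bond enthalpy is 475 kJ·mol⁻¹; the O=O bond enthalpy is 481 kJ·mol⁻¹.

Let D be the O–O bond energy.
Σ(broken) = 4×475 + 2×D = 1900 + 2D
Σ(formed) = 4×475 + 1×481 = 2381
ΔH = Σ(broken) − Σ(formed) = (1900 + 2D) − (2381) = −481 + 2D
Setting this equal to −195 kJ gives 2D = 286, so D = 143 kJ/mol.

D(O–O) ≈ 143 kJ/mol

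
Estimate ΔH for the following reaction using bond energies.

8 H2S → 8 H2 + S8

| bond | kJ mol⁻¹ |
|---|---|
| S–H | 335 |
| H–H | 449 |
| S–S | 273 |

Bonds broken (reactants):
  S–H: 16 × 335 = 5360
  Σ(broken) = 5360 kJ
Bonds formed (products):
  H–H: 8 × 449 = 3592
  S–S: 8 × 273 = 2184
  Σ(formed) = 5776 kJ
ΔH = Σ(broken) − Σ(formed) = 5360 − 5776 = −416 kJ

ΔH ≈ −416 kJ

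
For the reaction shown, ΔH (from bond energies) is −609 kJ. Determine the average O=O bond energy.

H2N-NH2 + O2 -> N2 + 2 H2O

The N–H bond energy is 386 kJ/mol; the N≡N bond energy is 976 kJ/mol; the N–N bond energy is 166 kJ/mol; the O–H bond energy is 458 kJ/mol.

Let D be the O=O bond energy.
Σ(broken) = 4×386 + 1×166 + 1×D = 1710 + D
Σ(formed) = 1×976 + 4×458 = 2808
ΔH = Σ(broken) − Σ(formed) = (1710 + D) − (2808) = −1098 + D
Setting this equal to −609 kJ gives D = 489 kJ/mol.

D(O=O) ≈ 489 kJ/mol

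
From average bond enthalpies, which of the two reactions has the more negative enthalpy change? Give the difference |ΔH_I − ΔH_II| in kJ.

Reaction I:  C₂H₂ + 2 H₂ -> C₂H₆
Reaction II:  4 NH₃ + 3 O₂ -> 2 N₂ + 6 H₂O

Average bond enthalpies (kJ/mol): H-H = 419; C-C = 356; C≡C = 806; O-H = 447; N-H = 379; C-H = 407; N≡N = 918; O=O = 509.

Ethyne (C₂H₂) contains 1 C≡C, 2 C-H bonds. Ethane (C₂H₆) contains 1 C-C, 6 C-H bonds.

Reaction I:
  Bonds broken (reactants):
    C≡C: 1 × 806 = 806
    C-H: 2 × 407 = 814
    H-H: 2 × 419 = 838
    Σ(broken) = 2458 kJ
  Bonds formed (products):
    C-C: 1 × 356 = 356
    C-H: 6 × 407 = 2442
    Σ(formed) = 2798 kJ
  ΔH_I = 2458 − 2798 = −340 kJ
Reaction II:
  Bonds broken (reactants):
    N-H: 12 × 379 = 4548
    O=O: 3 × 509 = 1527
    Σ(broken) = 6075 kJ
  Bonds formed (products):
    N≡N: 2 × 918 = 1836
    O-H: 12 × 447 = 5364
    Σ(formed) = 7200 kJ
  ΔH_II = 6075 − 7200 = −1125 kJ
ΔH_I − ΔH_II = +785 kJ, so reaction II has the more negative ΔH; |ΔH_I − ΔH_II| = 785 kJ.

Reaction II, by 785 kJ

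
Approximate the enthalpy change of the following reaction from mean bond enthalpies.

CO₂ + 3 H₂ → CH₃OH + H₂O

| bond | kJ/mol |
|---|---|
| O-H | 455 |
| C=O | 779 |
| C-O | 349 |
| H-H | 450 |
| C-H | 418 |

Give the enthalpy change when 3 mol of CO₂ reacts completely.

Bonds broken (reactants):
  C=O: 2 × 779 = 1558
  H-H: 3 × 450 = 1350
  Σ(broken) = 2908 kJ
Bonds formed (products):
  C-H: 3 × 418 = 1254
  C-O: 1 × 349 = 349
  O-H: 3 × 455 = 1365
  Σ(formed) = 2968 kJ
ΔH = Σ(broken) − Σ(formed) = 2908 − 2968 = −60 kJ
For 3× the reaction as written: 3 × (−60) = −180 kJ

ΔH = −180 kJ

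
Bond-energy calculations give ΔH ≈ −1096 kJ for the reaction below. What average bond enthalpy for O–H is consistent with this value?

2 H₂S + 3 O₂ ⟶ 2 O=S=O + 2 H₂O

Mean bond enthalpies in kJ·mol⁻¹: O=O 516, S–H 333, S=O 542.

D(O–H) ≈ 452 kJ/mol

Let D be the O–H bond energy.
Σ(broken) = 3×516 + 4×333 = 2880
Σ(formed) = 4×D + 4×542 = 2168 + 4D
ΔH = Σ(broken) − Σ(formed) = (2880) − (2168 + 4D) = +712 − 4D
Setting this equal to −1096 kJ gives 4D = 1808, so D = 452 kJ/mol.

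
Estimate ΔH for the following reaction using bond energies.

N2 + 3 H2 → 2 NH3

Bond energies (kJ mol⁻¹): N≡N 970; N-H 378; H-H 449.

ΔH ≈ +49 kJ

Bonds broken (reactants):
  H-H: 3 × 449 = 1347
  N≡N: 1 × 970 = 970
  Σ(broken) = 2317 kJ
Bonds formed (products):
  N-H: 6 × 378 = 2268
  Σ(formed) = 2268 kJ
ΔH = Σ(broken) − Σ(formed) = 2317 − 2268 = +49 kJ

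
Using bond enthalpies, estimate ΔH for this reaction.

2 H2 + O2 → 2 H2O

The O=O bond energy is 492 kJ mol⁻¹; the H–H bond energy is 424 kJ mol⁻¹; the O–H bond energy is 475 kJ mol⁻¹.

ΔH ≈ −560 kJ

Bonds broken (reactants):
  H–H: 2 × 424 = 848
  O=O: 1 × 492 = 492
  Σ(broken) = 1340 kJ
Bonds formed (products):
  O–H: 4 × 475 = 1900
  Σ(formed) = 1900 kJ
ΔH = Σ(broken) − Σ(formed) = 1340 − 1900 = −560 kJ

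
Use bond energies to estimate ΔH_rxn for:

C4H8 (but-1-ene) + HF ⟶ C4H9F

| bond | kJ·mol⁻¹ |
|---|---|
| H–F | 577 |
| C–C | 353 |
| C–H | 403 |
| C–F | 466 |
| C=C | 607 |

ΔH ≈ −38 kJ

Bonds broken (reactants):
  C–C: 2 × 353 = 706
  C–H: 8 × 403 = 3224
  C=C: 1 × 607 = 607
  H–F: 1 × 577 = 577
  Σ(broken) = 5114 kJ
Bonds formed (products):
  C–C: 3 × 353 = 1059
  C–F: 1 × 466 = 466
  C–H: 9 × 403 = 3627
  Σ(formed) = 5152 kJ
ΔH = Σ(broken) − Σ(formed) = 5114 − 5152 = −38 kJ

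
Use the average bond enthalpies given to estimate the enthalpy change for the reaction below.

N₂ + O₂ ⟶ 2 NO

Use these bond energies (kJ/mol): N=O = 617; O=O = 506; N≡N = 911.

Bonds broken (reactants):
  N≡N: 1 × 911 = 911
  O=O: 1 × 506 = 506
  Σ(broken) = 1417 kJ
Bonds formed (products):
  N=O: 2 × 617 = 1234
  Σ(formed) = 1234 kJ
ΔH = Σ(broken) − Σ(formed) = 1417 − 1234 = +183 kJ

ΔH ≈ +183 kJ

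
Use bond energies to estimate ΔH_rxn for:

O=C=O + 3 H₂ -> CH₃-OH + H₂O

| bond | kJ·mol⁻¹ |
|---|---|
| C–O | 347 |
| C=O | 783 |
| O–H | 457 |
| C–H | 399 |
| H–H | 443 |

Bonds broken (reactants):
  C=O: 2 × 783 = 1566
  H–H: 3 × 443 = 1329
  Σ(broken) = 2895 kJ
Bonds formed (products):
  C–H: 3 × 399 = 1197
  C–O: 1 × 347 = 347
  O–H: 3 × 457 = 1371
  Σ(formed) = 2915 kJ
ΔH = Σ(broken) − Σ(formed) = 2895 − 2915 = −20 kJ

ΔH ≈ −20 kJ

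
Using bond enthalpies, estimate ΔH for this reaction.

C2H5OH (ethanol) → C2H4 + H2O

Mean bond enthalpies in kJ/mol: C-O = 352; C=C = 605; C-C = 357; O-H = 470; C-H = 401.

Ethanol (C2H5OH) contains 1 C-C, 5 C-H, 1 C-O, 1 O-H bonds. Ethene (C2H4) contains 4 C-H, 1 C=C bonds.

Bonds broken (reactants):
  C-C: 1 × 357 = 357
  C-H: 5 × 401 = 2005
  C-O: 1 × 352 = 352
  O-H: 1 × 470 = 470
  Σ(broken) = 3184 kJ
Bonds formed (products):
  C-H: 4 × 401 = 1604
  C=C: 1 × 605 = 605
  O-H: 2 × 470 = 940
  Σ(formed) = 3149 kJ
ΔH = Σ(broken) − Σ(formed) = 3184 − 3149 = +35 kJ

ΔH ≈ +35 kJ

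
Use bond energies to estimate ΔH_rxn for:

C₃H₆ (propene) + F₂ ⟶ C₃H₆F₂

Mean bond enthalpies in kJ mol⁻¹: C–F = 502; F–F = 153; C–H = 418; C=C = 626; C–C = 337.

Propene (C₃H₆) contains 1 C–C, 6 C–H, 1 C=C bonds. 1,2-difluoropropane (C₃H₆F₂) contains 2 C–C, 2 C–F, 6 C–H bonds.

Bonds broken (reactants):
  C–C: 1 × 337 = 337
  C–H: 6 × 418 = 2508
  C=C: 1 × 626 = 626
  F–F: 1 × 153 = 153
  Σ(broken) = 3624 kJ
Bonds formed (products):
  C–C: 2 × 337 = 674
  C–F: 2 × 502 = 1004
  C–H: 6 × 418 = 2508
  Σ(formed) = 4186 kJ
ΔH = Σ(broken) − Σ(formed) = 3624 − 4186 = −562 kJ

ΔH ≈ −562 kJ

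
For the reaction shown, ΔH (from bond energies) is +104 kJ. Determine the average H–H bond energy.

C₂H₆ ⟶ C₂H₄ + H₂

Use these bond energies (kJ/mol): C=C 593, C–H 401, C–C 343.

Let D be the H–H bond energy.
Σ(broken) = 1×343 + 6×401 = 2749
Σ(formed) = 4×401 + 1×593 + 1×D = 2197 + D
ΔH = Σ(broken) − Σ(formed) = (2749) − (2197 + D) = +552 − D
Setting this equal to +104 kJ gives D = 448 kJ/mol.

D(H–H) ≈ 448 kJ/mol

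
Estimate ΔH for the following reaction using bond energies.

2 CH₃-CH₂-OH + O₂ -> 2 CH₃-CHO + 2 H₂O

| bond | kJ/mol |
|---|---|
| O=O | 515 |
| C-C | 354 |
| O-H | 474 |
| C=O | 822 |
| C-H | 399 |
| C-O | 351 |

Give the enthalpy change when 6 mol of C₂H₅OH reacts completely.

ΔH = −1731 kJ

Bonds broken (reactants):
  C-C: 2 × 354 = 708
  C-H: 10 × 399 = 3990
  C-O: 2 × 351 = 702
  O-H: 2 × 474 = 948
  O=O: 1 × 515 = 515
  Σ(broken) = 6863 kJ
Bonds formed (products):
  C-C: 2 × 354 = 708
  C-H: 8 × 399 = 3192
  C=O: 2 × 822 = 1644
  O-H: 4 × 474 = 1896
  Σ(formed) = 7440 kJ
ΔH = Σ(broken) − Σ(formed) = 6863 − 7440 = −577 kJ
For 3× the reaction as written: 3 × (−577) = −1731 kJ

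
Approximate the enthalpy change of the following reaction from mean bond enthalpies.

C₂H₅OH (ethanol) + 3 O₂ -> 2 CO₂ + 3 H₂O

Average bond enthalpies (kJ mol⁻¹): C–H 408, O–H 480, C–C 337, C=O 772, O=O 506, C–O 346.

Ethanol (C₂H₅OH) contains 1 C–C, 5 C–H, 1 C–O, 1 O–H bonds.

ΔH ≈ −1247 kJ

Bonds broken (reactants):
  C–C: 1 × 337 = 337
  C–H: 5 × 408 = 2040
  C–O: 1 × 346 = 346
  O–H: 1 × 480 = 480
  O=O: 3 × 506 = 1518
  Σ(broken) = 4721 kJ
Bonds formed (products):
  C=O: 4 × 772 = 3088
  O–H: 6 × 480 = 2880
  Σ(formed) = 5968 kJ
ΔH = Σ(broken) − Σ(formed) = 4721 − 5968 = −1247 kJ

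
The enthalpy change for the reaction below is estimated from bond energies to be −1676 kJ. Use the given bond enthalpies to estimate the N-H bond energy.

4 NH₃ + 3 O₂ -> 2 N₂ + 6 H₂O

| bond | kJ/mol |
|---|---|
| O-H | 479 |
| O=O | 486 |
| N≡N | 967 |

Let D be the N-H bond energy.
Σ(broken) = 12×D + 3×486 = 1458 + 12D
Σ(formed) = 2×967 + 12×479 = 7682
ΔH = Σ(broken) − Σ(formed) = (1458 + 12D) − (7682) = −6224 + 12D
Setting this equal to −1676 kJ gives 12D = 4548, so D = 379 kJ/mol.

D(N-H) ≈ 379 kJ/mol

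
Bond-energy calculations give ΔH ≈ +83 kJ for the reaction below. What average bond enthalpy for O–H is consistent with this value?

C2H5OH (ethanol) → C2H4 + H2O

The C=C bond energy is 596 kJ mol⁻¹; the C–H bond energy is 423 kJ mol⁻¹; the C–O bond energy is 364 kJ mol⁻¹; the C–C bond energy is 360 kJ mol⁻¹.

Let D be the O–H bond energy.
Σ(broken) = 1×360 + 5×423 + 1×364 + 1×D = 2839 + D
Σ(formed) = 4×423 + 1×596 + 2×D = 2288 + 2D
ΔH = Σ(broken) − Σ(formed) = (2839 + D) − (2288 + 2D) = +551 − D
Setting this equal to +83 kJ gives D = 468 kJ/mol.

D(O–H) ≈ 468 kJ/mol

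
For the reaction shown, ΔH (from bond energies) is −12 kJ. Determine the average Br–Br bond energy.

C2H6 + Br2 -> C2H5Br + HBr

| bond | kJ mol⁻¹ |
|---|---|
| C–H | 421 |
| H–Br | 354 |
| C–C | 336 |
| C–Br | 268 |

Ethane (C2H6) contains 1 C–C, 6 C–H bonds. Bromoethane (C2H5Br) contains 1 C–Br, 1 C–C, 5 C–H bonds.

D(Br–Br) ≈ 189 kJ/mol

Let D be the Br–Br bond energy.
Σ(broken) = 1×D + 1×336 + 6×421 = 2862 + D
Σ(formed) = 1×268 + 1×336 + 5×421 + 1×354 = 3063
ΔH = Σ(broken) − Σ(formed) = (2862 + D) − (3063) = −201 + D
Setting this equal to −12 kJ gives D = 189 kJ/mol.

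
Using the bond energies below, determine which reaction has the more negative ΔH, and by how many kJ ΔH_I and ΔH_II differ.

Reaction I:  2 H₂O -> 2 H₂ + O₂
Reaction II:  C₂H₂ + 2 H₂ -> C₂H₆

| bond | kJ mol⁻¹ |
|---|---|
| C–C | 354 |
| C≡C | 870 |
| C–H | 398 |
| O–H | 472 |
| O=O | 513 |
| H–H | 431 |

Reaction II, by 727 kJ

Reaction I:
  Bonds broken (reactants):
    O–H: 4 × 472 = 1888
    Σ(broken) = 1888 kJ
  Bonds formed (products):
    H–H: 2 × 431 = 862
    O=O: 1 × 513 = 513
    Σ(formed) = 1375 kJ
  ΔH_I = 1888 − 1375 = +513 kJ
Reaction II:
  Bonds broken (reactants):
    C≡C: 1 × 870 = 870
    C–H: 2 × 398 = 796
    H–H: 2 × 431 = 862
    Σ(broken) = 2528 kJ
  Bonds formed (products):
    C–C: 1 × 354 = 354
    C–H: 6 × 398 = 2388
    Σ(formed) = 2742 kJ
  ΔH_II = 2528 − 2742 = −214 kJ
ΔH_I − ΔH_II = +727 kJ, so reaction II has the more negative ΔH; |ΔH_I − ΔH_II| = 727 kJ.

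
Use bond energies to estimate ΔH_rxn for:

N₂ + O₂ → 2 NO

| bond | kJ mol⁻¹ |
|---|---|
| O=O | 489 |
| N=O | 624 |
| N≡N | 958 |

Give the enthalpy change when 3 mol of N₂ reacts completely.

Bonds broken (reactants):
  N≡N: 1 × 958 = 958
  O=O: 1 × 489 = 489
  Σ(broken) = 1447 kJ
Bonds formed (products):
  N=O: 2 × 624 = 1248
  Σ(formed) = 1248 kJ
ΔH = Σ(broken) − Σ(formed) = 1447 − 1248 = +199 kJ
For 3× the reaction as written: 3 × (+199) = +597 kJ

ΔH = +597 kJ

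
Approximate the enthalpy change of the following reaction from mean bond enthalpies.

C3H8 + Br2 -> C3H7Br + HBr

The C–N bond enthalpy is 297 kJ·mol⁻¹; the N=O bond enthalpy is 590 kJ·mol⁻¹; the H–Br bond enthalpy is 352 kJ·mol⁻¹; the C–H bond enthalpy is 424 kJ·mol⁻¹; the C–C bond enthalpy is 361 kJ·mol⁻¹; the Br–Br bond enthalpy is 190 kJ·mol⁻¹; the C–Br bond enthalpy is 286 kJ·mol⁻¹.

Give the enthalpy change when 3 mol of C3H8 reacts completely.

Bonds broken (reactants):
  Br–Br: 1 × 190 = 190
  C–C: 2 × 361 = 722
  C–H: 8 × 424 = 3392
  Σ(broken) = 4304 kJ
Bonds formed (products):
  C–Br: 1 × 286 = 286
  C–C: 2 × 361 = 722
  C–H: 7 × 424 = 2968
  H–Br: 1 × 352 = 352
  Σ(formed) = 4328 kJ
ΔH = Σ(broken) − Σ(formed) = 4304 − 4328 = −24 kJ
For 3× the reaction as written: 3 × (−24) = −72 kJ

ΔH = −72 kJ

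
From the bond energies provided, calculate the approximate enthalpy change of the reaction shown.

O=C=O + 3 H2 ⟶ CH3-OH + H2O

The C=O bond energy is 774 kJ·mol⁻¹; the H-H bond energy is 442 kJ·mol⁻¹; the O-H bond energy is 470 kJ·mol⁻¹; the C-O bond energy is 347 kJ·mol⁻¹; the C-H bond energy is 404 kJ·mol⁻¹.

ΔH ≈ −95 kJ

Bonds broken (reactants):
  C=O: 2 × 774 = 1548
  H-H: 3 × 442 = 1326
  Σ(broken) = 2874 kJ
Bonds formed (products):
  C-H: 3 × 404 = 1212
  C-O: 1 × 347 = 347
  O-H: 3 × 470 = 1410
  Σ(formed) = 2969 kJ
ΔH = Σ(broken) − Σ(formed) = 2874 − 2969 = −95 kJ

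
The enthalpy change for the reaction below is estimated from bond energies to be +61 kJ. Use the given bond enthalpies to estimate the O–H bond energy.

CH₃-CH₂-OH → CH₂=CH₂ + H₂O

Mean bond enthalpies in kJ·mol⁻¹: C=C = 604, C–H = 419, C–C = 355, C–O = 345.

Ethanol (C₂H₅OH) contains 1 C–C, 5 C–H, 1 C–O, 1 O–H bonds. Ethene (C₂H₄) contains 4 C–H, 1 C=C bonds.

D(O–H) ≈ 454 kJ/mol

Let D be the O–H bond energy.
Σ(broken) = 1×355 + 5×419 + 1×345 + 1×D = 2795 + D
Σ(formed) = 4×419 + 1×604 + 2×D = 2280 + 2D
ΔH = Σ(broken) − Σ(formed) = (2795 + D) − (2280 + 2D) = +515 − D
Setting this equal to +61 kJ gives D = 454 kJ/mol.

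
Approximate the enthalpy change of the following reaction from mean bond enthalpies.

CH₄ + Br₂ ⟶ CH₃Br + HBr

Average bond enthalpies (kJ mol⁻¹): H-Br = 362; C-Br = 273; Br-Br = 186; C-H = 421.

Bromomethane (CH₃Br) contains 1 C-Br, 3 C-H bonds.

ΔH ≈ −28 kJ

Bonds broken (reactants):
  Br-Br: 1 × 186 = 186
  C-H: 4 × 421 = 1684
  Σ(broken) = 1870 kJ
Bonds formed (products):
  C-Br: 1 × 273 = 273
  C-H: 3 × 421 = 1263
  H-Br: 1 × 362 = 362
  Σ(formed) = 1898 kJ
ΔH = Σ(broken) − Σ(formed) = 1870 − 1898 = −28 kJ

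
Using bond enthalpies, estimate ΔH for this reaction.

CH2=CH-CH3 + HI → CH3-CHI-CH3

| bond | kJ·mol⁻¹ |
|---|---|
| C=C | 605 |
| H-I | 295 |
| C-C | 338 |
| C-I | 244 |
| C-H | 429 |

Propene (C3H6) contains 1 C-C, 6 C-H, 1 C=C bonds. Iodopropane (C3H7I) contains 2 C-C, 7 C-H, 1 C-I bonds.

ΔH ≈ −111 kJ

Bonds broken (reactants):
  C-C: 1 × 338 = 338
  C-H: 6 × 429 = 2574
  C=C: 1 × 605 = 605
  H-I: 1 × 295 = 295
  Σ(broken) = 3812 kJ
Bonds formed (products):
  C-C: 2 × 338 = 676
  C-H: 7 × 429 = 3003
  C-I: 1 × 244 = 244
  Σ(formed) = 3923 kJ
ΔH = Σ(broken) − Σ(formed) = 3812 − 3923 = −111 kJ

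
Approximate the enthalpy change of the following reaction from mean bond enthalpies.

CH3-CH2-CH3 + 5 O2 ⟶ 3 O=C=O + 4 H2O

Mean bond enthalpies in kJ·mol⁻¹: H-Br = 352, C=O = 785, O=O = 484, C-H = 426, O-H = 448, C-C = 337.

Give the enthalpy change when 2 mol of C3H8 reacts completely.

Bonds broken (reactants):
  C-C: 2 × 337 = 674
  C-H: 8 × 426 = 3408
  O=O: 5 × 484 = 2420
  Σ(broken) = 6502 kJ
Bonds formed (products):
  C=O: 6 × 785 = 4710
  O-H: 8 × 448 = 3584
  Σ(formed) = 8294 kJ
ΔH = Σ(broken) − Σ(formed) = 6502 − 8294 = −1792 kJ
For 2× the reaction as written: 2 × (−1792) = −3584 kJ

ΔH = −3584 kJ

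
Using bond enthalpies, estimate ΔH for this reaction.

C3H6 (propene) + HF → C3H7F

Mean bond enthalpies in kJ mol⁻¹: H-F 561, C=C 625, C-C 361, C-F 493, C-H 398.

ΔH ≈ −66 kJ

Bonds broken (reactants):
  C-C: 1 × 361 = 361
  C-H: 6 × 398 = 2388
  C=C: 1 × 625 = 625
  H-F: 1 × 561 = 561
  Σ(broken) = 3935 kJ
Bonds formed (products):
  C-C: 2 × 361 = 722
  C-F: 1 × 493 = 493
  C-H: 7 × 398 = 2786
  Σ(formed) = 4001 kJ
ΔH = Σ(broken) − Σ(formed) = 3935 − 4001 = −66 kJ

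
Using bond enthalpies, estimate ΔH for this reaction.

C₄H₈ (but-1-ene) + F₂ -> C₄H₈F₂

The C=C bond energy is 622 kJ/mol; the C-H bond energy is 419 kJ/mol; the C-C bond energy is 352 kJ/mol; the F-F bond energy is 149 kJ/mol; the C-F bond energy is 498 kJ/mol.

Bonds broken (reactants):
  C-C: 2 × 352 = 704
  C-H: 8 × 419 = 3352
  C=C: 1 × 622 = 622
  F-F: 1 × 149 = 149
  Σ(broken) = 4827 kJ
Bonds formed (products):
  C-C: 3 × 352 = 1056
  C-F: 2 × 498 = 996
  C-H: 8 × 419 = 3352
  Σ(formed) = 5404 kJ
ΔH = Σ(broken) − Σ(formed) = 4827 − 5404 = −577 kJ

ΔH ≈ −577 kJ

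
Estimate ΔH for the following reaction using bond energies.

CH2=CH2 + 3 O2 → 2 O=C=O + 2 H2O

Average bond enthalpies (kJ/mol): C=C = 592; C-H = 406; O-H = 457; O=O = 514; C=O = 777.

ΔH ≈ −1178 kJ

Bonds broken (reactants):
  C-H: 4 × 406 = 1624
  C=C: 1 × 592 = 592
  O=O: 3 × 514 = 1542
  Σ(broken) = 3758 kJ
Bonds formed (products):
  C=O: 4 × 777 = 3108
  O-H: 4 × 457 = 1828
  Σ(formed) = 4936 kJ
ΔH = Σ(broken) − Σ(formed) = 3758 − 4936 = −1178 kJ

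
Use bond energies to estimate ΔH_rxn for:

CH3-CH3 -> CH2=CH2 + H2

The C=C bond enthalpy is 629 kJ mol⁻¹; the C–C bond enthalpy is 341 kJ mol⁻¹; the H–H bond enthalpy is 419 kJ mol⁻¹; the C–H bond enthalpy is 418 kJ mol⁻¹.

ΔH ≈ +129 kJ

Bonds broken (reactants):
  C–C: 1 × 341 = 341
  C–H: 6 × 418 = 2508
  Σ(broken) = 2849 kJ
Bonds formed (products):
  C–H: 4 × 418 = 1672
  C=C: 1 × 629 = 629
  H–H: 1 × 419 = 419
  Σ(formed) = 2720 kJ
ΔH = Σ(broken) − Σ(formed) = 2849 − 2720 = +129 kJ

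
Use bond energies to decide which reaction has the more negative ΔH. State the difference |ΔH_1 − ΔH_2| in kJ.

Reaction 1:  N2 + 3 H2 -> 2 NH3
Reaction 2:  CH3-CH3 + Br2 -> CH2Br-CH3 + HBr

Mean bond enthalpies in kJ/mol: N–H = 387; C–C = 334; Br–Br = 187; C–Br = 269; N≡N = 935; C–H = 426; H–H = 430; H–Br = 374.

Reaction 1, by 67 kJ

Reaction 1:
  Bonds broken (reactants):
    H–H: 3 × 430 = 1290
    N≡N: 1 × 935 = 935
    Σ(broken) = 2225 kJ
  Bonds formed (products):
    N–H: 6 × 387 = 2322
    Σ(formed) = 2322 kJ
  ΔH_1 = 2225 − 2322 = −97 kJ
Reaction 2:
  Bonds broken (reactants):
    Br–Br: 1 × 187 = 187
    C–C: 1 × 334 = 334
    C–H: 6 × 426 = 2556
    Σ(broken) = 3077 kJ
  Bonds formed (products):
    C–Br: 1 × 269 = 269
    C–C: 1 × 334 = 334
    C–H: 5 × 426 = 2130
    H–Br: 1 × 374 = 374
    Σ(formed) = 3107 kJ
  ΔH_2 = 3077 − 3107 = −30 kJ
ΔH_1 − ΔH_2 = −67 kJ, so reaction 1 has the more negative ΔH; |ΔH_1 − ΔH_2| = 67 kJ.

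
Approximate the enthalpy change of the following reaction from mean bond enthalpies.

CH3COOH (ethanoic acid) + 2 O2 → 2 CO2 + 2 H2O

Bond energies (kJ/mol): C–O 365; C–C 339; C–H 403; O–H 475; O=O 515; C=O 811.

ΔH ≈ −915 kJ

Bonds broken (reactants):
  C–C: 1 × 339 = 339
  C–H: 3 × 403 = 1209
  C–O: 1 × 365 = 365
  C=O: 1 × 811 = 811
  O–H: 1 × 475 = 475
  O=O: 2 × 515 = 1030
  Σ(broken) = 4229 kJ
Bonds formed (products):
  C=O: 4 × 811 = 3244
  O–H: 4 × 475 = 1900
  Σ(formed) = 5144 kJ
ΔH = Σ(broken) − Σ(formed) = 4229 − 5144 = −915 kJ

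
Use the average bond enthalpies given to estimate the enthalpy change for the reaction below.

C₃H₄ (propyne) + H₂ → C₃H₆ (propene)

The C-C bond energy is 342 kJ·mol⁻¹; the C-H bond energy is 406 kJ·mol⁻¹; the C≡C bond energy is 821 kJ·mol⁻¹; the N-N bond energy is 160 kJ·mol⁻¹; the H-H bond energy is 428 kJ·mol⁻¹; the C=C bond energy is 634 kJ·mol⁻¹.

Bonds broken (reactants):
  C≡C: 1 × 821 = 821
  C-C: 1 × 342 = 342
  C-H: 4 × 406 = 1624
  H-H: 1 × 428 = 428
  Σ(broken) = 3215 kJ
Bonds formed (products):
  C-C: 1 × 342 = 342
  C-H: 6 × 406 = 2436
  C=C: 1 × 634 = 634
  Σ(formed) = 3412 kJ
ΔH = Σ(broken) − Σ(formed) = 3215 − 3412 = −197 kJ

ΔH ≈ −197 kJ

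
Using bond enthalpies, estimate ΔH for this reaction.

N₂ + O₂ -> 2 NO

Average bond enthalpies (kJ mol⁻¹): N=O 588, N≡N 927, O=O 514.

Bonds broken (reactants):
  N≡N: 1 × 927 = 927
  O=O: 1 × 514 = 514
  Σ(broken) = 1441 kJ
Bonds formed (products):
  N=O: 2 × 588 = 1176
  Σ(formed) = 1176 kJ
ΔH = Σ(broken) − Σ(formed) = 1441 − 1176 = +265 kJ

ΔH ≈ +265 kJ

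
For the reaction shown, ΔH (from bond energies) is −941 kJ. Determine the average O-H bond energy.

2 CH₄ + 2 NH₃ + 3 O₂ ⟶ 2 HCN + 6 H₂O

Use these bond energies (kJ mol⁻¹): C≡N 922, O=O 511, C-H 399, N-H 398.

Let D be the O-H bond energy.
Σ(broken) = 8×399 + 6×398 + 3×511 = 7113
Σ(formed) = 2×922 + 2×399 + 12×D = 2642 + 12D
ΔH = Σ(broken) − Σ(formed) = (7113) − (2642 + 12D) = +4471 − 12D
Setting this equal to −941 kJ gives 12D = 5412, so D = 451 kJ/mol.

D(O-H) ≈ 451 kJ/mol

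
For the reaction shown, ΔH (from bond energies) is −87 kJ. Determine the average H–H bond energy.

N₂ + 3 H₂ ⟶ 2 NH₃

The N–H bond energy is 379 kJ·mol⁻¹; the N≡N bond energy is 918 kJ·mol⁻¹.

Let D be the H–H bond energy.
Σ(broken) = 3×D + 1×918 = 918 + 3D
Σ(formed) = 6×379 = 2274
ΔH = Σ(broken) − Σ(formed) = (918 + 3D) − (2274) = −1356 + 3D
Setting this equal to −87 kJ gives 3D = 1269, so D = 423 kJ/mol.

D(H–H) ≈ 423 kJ/mol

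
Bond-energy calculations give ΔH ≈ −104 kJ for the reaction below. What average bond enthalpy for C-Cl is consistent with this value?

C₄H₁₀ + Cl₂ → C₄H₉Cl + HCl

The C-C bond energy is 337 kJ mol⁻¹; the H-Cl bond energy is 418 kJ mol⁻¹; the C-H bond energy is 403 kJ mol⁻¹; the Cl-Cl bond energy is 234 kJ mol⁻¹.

D(C-Cl) ≈ 323 kJ/mol

Let D be the C-Cl bond energy.
Σ(broken) = 3×337 + 10×403 + 1×234 = 5275
Σ(formed) = 3×337 + 1×D + 9×403 + 1×418 = 5056 + D
ΔH = Σ(broken) − Σ(formed) = (5275) − (5056 + D) = +219 − D
Setting this equal to −104 kJ gives D = 323 kJ/mol.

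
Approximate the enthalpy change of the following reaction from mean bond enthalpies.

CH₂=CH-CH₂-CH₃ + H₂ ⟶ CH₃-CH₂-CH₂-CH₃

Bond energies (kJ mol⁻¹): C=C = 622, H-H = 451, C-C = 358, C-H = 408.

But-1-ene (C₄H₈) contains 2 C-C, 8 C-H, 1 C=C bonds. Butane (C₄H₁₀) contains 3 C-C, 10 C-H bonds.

Bonds broken (reactants):
  C-C: 2 × 358 = 716
  C-H: 8 × 408 = 3264
  C=C: 1 × 622 = 622
  H-H: 1 × 451 = 451
  Σ(broken) = 5053 kJ
Bonds formed (products):
  C-C: 3 × 358 = 1074
  C-H: 10 × 408 = 4080
  Σ(formed) = 5154 kJ
ΔH = Σ(broken) − Σ(formed) = 5053 − 5154 = −101 kJ

ΔH ≈ −101 kJ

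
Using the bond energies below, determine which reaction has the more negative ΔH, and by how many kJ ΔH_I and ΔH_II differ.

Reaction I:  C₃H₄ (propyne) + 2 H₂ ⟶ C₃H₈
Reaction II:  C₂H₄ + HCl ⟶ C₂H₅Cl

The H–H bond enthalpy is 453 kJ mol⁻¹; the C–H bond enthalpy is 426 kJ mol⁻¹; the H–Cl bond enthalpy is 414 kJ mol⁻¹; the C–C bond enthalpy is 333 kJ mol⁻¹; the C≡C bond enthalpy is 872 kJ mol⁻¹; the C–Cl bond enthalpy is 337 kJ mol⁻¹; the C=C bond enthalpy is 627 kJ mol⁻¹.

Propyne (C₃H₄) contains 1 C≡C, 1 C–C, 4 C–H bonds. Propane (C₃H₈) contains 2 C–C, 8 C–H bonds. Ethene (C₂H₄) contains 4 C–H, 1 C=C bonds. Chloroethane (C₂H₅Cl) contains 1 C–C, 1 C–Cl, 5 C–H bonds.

Reaction I:
  Bonds broken (reactants):
    C≡C: 1 × 872 = 872
    C–C: 1 × 333 = 333
    C–H: 4 × 426 = 1704
    H–H: 2 × 453 = 906
    Σ(broken) = 3815 kJ
  Bonds formed (products):
    C–C: 2 × 333 = 666
    C–H: 8 × 426 = 3408
    Σ(formed) = 4074 kJ
  ΔH_I = 3815 − 4074 = −259 kJ
Reaction II:
  Bonds broken (reactants):
    C–H: 4 × 426 = 1704
    C=C: 1 × 627 = 627
    H–Cl: 1 × 414 = 414
    Σ(broken) = 2745 kJ
  Bonds formed (products):
    C–C: 1 × 333 = 333
    C–Cl: 1 × 337 = 337
    C–H: 5 × 426 = 2130
    Σ(formed) = 2800 kJ
  ΔH_II = 2745 − 2800 = −55 kJ
ΔH_I − ΔH_II = −204 kJ, so reaction I has the more negative ΔH; |ΔH_I − ΔH_II| = 204 kJ.

Reaction I, by 204 kJ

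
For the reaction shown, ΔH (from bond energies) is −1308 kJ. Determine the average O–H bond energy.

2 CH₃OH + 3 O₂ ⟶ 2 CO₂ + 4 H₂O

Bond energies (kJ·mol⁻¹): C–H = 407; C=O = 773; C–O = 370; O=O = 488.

D(O–H) ≈ 477 kJ/mol

Let D be the O–H bond energy.
Σ(broken) = 6×407 + 2×370 + 2×D + 3×488 = 4646 + 2D
Σ(formed) = 4×773 + 8×D = 3092 + 8D
ΔH = Σ(broken) − Σ(formed) = (4646 + 2D) − (3092 + 8D) = +1554 − 6D
Setting this equal to −1308 kJ gives 6D = 2862, so D = 477 kJ/mol.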